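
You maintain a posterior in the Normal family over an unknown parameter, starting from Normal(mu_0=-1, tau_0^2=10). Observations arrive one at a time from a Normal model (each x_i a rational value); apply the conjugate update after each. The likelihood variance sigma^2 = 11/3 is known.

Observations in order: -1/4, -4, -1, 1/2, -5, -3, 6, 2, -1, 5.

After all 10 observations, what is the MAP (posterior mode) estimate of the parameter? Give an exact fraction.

-67/622

obs 1: x=-1/4 → posterior Normal(-37/82, 110/41)
obs 2: x=-4 → posterior Normal(-277/142, 110/71)
obs 3: x=-1 → posterior Normal(-337/202, 110/101)
obs 4: x=1/2 → posterior Normal(-307/262, 110/131)
obs 5: x=-5 → posterior Normal(-607/322, 110/161)
obs 6: x=-3 → posterior Normal(-787/382, 110/191)
obs 7: x=6 → posterior Normal(-427/442, 110/221)
obs 8: x=2 → posterior Normal(-307/502, 110/251)
obs 9: x=-1 → posterior Normal(-367/562, 110/281)
obs 10: x=5 → posterior Normal(-67/622, 110/311)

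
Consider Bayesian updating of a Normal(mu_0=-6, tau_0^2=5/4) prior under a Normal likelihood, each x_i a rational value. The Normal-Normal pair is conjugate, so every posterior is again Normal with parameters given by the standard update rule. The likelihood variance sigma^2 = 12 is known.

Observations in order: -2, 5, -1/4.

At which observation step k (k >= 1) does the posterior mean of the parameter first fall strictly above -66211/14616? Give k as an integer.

k = 3

obs 1: x=-2 → posterior Normal(-298/53, 60/53)
obs 2: x=5 → posterior Normal(-273/58, 30/29)
obs 3: x=-1/4 → posterior Normal(-1097/252, 20/21)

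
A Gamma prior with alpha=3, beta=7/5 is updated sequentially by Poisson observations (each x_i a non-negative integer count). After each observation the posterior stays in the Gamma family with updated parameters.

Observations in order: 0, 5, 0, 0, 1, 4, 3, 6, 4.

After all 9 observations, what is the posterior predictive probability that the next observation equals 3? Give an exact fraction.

obs 1: x=0 → posterior Gamma(3, 12/5)
obs 2: x=5 → posterior Gamma(8, 17/5)
obs 3: x=0 → posterior Gamma(8, 22/5)
obs 4: x=0 → posterior Gamma(8, 27/5)
obs 5: x=1 → posterior Gamma(9, 32/5)
obs 6: x=4 → posterior Gamma(13, 37/5)
obs 7: x=3 → posterior Gamma(16, 42/5)
obs 8: x=6 → posterior Gamma(22, 47/5)
obs 9: x=4 → posterior Gamma(26, 52/5)

18797423721251594136757118464500845401302106112000/92497140095279566019600421785781683814955555982673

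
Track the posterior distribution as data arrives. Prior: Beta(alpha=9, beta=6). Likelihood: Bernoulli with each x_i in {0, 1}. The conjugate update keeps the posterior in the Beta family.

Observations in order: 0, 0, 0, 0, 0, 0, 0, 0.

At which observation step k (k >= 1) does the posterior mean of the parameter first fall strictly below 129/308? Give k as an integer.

k = 7

obs 1: x=0 → posterior Beta(9, 7)
obs 2: x=0 → posterior Beta(9, 8)
obs 3: x=0 → posterior Beta(9, 9)
obs 4: x=0 → posterior Beta(9, 10)
obs 5: x=0 → posterior Beta(9, 11)
obs 6: x=0 → posterior Beta(9, 12)
obs 7: x=0 → posterior Beta(9, 13)
obs 8: x=0 → posterior Beta(9, 14)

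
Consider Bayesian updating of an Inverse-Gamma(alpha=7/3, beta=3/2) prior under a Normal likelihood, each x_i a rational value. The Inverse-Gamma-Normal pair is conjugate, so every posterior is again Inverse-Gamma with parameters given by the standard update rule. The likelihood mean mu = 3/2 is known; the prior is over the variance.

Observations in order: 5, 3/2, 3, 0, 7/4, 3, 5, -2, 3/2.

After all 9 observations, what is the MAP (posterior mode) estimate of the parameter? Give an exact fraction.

2235/752

obs 1: x=5 → posterior Inverse-Gamma(17/6, 61/8)
obs 2: x=3/2 → posterior Inverse-Gamma(10/3, 61/8)
obs 3: x=3 → posterior Inverse-Gamma(23/6, 35/4)
obs 4: x=0 → posterior Inverse-Gamma(13/3, 79/8)
obs 5: x=7/4 → posterior Inverse-Gamma(29/6, 317/32)
obs 6: x=3 → posterior Inverse-Gamma(16/3, 353/32)
obs 7: x=5 → posterior Inverse-Gamma(35/6, 549/32)
obs 8: x=-2 → posterior Inverse-Gamma(19/3, 745/32)
obs 9: x=3/2 → posterior Inverse-Gamma(41/6, 745/32)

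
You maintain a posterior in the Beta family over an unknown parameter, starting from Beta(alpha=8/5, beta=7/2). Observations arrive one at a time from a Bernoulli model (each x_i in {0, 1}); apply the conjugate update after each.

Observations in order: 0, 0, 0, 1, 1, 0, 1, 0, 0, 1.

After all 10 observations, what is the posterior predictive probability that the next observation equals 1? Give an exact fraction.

56/151

obs 1: x=0 → posterior Beta(8/5, 9/2)
obs 2: x=0 → posterior Beta(8/5, 11/2)
obs 3: x=0 → posterior Beta(8/5, 13/2)
obs 4: x=1 → posterior Beta(13/5, 13/2)
obs 5: x=1 → posterior Beta(18/5, 13/2)
obs 6: x=0 → posterior Beta(18/5, 15/2)
obs 7: x=1 → posterior Beta(23/5, 15/2)
obs 8: x=0 → posterior Beta(23/5, 17/2)
obs 9: x=0 → posterior Beta(23/5, 19/2)
obs 10: x=1 → posterior Beta(28/5, 19/2)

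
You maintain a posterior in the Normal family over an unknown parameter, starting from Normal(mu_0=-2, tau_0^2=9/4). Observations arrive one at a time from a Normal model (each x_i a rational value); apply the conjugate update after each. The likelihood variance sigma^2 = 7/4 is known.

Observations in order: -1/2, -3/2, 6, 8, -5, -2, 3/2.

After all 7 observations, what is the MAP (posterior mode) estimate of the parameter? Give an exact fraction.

obs 1: x=-1/2 → posterior Normal(-37/32, 63/64)
obs 2: x=-3/2 → posterior Normal(-32/25, 63/100)
obs 3: x=6 → posterior Normal(11/17, 63/136)
obs 4: x=8 → posterior Normal(94/43, 63/172)
obs 5: x=-5 → posterior Normal(49/52, 63/208)
obs 6: x=-2 → posterior Normal(31/61, 63/244)
obs 7: x=3/2 → posterior Normal(89/140, 9/40)

89/140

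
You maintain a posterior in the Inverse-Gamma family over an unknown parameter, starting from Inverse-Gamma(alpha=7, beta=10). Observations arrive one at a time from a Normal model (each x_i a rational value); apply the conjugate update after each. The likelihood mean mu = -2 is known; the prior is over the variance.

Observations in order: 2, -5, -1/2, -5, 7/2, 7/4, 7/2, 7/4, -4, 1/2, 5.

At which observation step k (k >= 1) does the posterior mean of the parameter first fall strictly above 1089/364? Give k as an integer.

k = 2

obs 1: x=2 → posterior Inverse-Gamma(15/2, 18)
obs 2: x=-5 → posterior Inverse-Gamma(8, 45/2)
obs 3: x=-1/2 → posterior Inverse-Gamma(17/2, 189/8)
obs 4: x=-5 → posterior Inverse-Gamma(9, 225/8)
obs 5: x=7/2 → posterior Inverse-Gamma(19/2, 173/4)
obs 6: x=7/4 → posterior Inverse-Gamma(10, 1609/32)
obs 7: x=7/2 → posterior Inverse-Gamma(21/2, 2093/32)
obs 8: x=7/4 → posterior Inverse-Gamma(11, 1159/16)
obs 9: x=-4 → posterior Inverse-Gamma(23/2, 1191/16)
obs 10: x=1/2 → posterior Inverse-Gamma(12, 1241/16)
obs 11: x=5 → posterior Inverse-Gamma(25/2, 1633/16)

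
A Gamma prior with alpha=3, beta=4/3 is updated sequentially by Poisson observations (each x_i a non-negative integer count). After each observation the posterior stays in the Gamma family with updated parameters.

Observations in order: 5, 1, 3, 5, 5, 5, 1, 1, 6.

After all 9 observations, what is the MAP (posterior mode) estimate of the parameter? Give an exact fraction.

102/31

obs 1: x=5 → posterior Gamma(8, 7/3)
obs 2: x=1 → posterior Gamma(9, 10/3)
obs 3: x=3 → posterior Gamma(12, 13/3)
obs 4: x=5 → posterior Gamma(17, 16/3)
obs 5: x=5 → posterior Gamma(22, 19/3)
obs 6: x=5 → posterior Gamma(27, 22/3)
obs 7: x=1 → posterior Gamma(28, 25/3)
obs 8: x=1 → posterior Gamma(29, 28/3)
obs 9: x=6 → posterior Gamma(35, 31/3)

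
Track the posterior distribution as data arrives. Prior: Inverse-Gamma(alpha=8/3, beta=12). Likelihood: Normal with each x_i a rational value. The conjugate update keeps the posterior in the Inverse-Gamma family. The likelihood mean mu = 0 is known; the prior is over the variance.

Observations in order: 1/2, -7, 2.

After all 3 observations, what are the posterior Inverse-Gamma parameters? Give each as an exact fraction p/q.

obs 1: x=1/2 → posterior Inverse-Gamma(19/6, 97/8)
obs 2: x=-7 → posterior Inverse-Gamma(11/3, 293/8)
obs 3: x=2 → posterior Inverse-Gamma(25/6, 309/8)

alpha=25/6, beta=309/8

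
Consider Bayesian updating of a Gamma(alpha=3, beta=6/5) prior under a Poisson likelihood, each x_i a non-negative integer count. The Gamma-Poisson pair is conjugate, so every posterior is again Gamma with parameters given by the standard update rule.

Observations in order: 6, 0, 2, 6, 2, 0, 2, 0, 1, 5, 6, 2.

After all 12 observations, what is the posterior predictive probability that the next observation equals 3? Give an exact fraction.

obs 1: x=6 → posterior Gamma(9, 11/5)
obs 2: x=0 → posterior Gamma(9, 16/5)
obs 3: x=2 → posterior Gamma(11, 21/5)
obs 4: x=6 → posterior Gamma(17, 26/5)
obs 5: x=2 → posterior Gamma(19, 31/5)
obs 6: x=0 → posterior Gamma(19, 36/5)
obs 7: x=2 → posterior Gamma(21, 41/5)
obs 8: x=0 → posterior Gamma(21, 46/5)
obs 9: x=1 → posterior Gamma(22, 51/5)
obs 10: x=5 → posterior Gamma(27, 56/5)
obs 11: x=6 → posterior Gamma(33, 61/5)
obs 12: x=2 → posterior Gamma(35, 66/5)

4692116382789700803670024169210733639572420437064979345455909437440000/22274976335586297219782100611792818592927877841697473964134447363545361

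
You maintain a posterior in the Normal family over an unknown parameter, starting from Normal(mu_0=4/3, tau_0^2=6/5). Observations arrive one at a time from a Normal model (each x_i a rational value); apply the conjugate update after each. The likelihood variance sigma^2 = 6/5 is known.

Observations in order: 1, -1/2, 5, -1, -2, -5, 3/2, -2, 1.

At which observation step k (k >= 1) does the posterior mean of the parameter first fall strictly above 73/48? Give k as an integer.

obs 1: x=1 → posterior Normal(7/6, 3/5)
obs 2: x=-1/2 → posterior Normal(11/18, 2/5)
obs 3: x=5 → posterior Normal(41/24, 3/10)
obs 4: x=-1 → posterior Normal(7/6, 6/25)
obs 5: x=-2 → posterior Normal(23/36, 1/5)
obs 6: x=-5 → posterior Normal(-1/6, 6/35)
obs 7: x=3/2 → posterior Normal(1/24, 3/20)
obs 8: x=-2 → posterior Normal(-5/27, 2/15)
obs 9: x=1 → posterior Normal(-1/15, 3/25)

k = 3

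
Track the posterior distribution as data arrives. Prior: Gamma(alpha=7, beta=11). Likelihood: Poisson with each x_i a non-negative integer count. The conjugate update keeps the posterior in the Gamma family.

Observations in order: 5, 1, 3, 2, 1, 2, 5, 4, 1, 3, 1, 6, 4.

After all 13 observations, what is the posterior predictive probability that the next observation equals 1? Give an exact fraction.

obs 1: x=5 → posterior Gamma(12, 12)
obs 2: x=1 → posterior Gamma(13, 13)
obs 3: x=3 → posterior Gamma(16, 14)
obs 4: x=2 → posterior Gamma(18, 15)
obs 5: x=1 → posterior Gamma(19, 16)
obs 6: x=2 → posterior Gamma(21, 17)
obs 7: x=5 → posterior Gamma(26, 18)
obs 8: x=4 → posterior Gamma(30, 19)
obs 9: x=1 → posterior Gamma(31, 20)
obs 10: x=3 → posterior Gamma(34, 21)
obs 11: x=1 → posterior Gamma(35, 22)
obs 12: x=6 → posterior Gamma(41, 23)
obs 13: x=4 → posterior Gamma(45, 24)

1158106199511999277218838277103628964808089778174468177700847616/4038967834731580443708050254247865495926816947758197784423828125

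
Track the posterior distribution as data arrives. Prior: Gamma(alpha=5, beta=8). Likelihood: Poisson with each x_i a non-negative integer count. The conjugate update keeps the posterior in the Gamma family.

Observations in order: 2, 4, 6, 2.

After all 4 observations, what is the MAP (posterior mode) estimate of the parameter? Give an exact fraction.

obs 1: x=2 → posterior Gamma(7, 9)
obs 2: x=4 → posterior Gamma(11, 10)
obs 3: x=6 → posterior Gamma(17, 11)
obs 4: x=2 → posterior Gamma(19, 12)

3/2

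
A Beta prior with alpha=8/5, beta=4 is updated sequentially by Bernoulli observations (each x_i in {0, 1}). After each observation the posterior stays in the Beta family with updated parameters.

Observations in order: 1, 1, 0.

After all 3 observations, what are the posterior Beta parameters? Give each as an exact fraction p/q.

alpha=18/5, beta=5

obs 1: x=1 → posterior Beta(13/5, 4)
obs 2: x=1 → posterior Beta(18/5, 4)
obs 3: x=0 → posterior Beta(18/5, 5)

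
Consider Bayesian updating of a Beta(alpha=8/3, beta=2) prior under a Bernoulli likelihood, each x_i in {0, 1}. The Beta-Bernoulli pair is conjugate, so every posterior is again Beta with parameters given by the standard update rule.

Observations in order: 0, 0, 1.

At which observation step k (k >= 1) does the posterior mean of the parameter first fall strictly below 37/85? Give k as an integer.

k = 2

obs 1: x=0 → posterior Beta(8/3, 3)
obs 2: x=0 → posterior Beta(8/3, 4)
obs 3: x=1 → posterior Beta(11/3, 4)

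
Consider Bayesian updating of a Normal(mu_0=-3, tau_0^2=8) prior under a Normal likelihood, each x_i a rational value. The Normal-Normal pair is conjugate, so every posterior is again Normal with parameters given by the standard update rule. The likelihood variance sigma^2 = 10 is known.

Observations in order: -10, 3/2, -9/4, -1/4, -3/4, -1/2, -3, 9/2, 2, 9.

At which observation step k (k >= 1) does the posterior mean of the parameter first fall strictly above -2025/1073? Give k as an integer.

obs 1: x=-10 → posterior Normal(-55/9, 40/9)
obs 2: x=3/2 → posterior Normal(-49/13, 40/13)
obs 3: x=-9/4 → posterior Normal(-58/17, 40/17)
obs 4: x=-1/4 → posterior Normal(-59/21, 40/21)
obs 5: x=-3/4 → posterior Normal(-62/25, 8/5)
obs 6: x=-1/2 → posterior Normal(-64/29, 40/29)
obs 7: x=-3 → posterior Normal(-76/33, 40/33)
obs 8: x=9/2 → posterior Normal(-58/37, 40/37)
obs 9: x=2 → posterior Normal(-50/41, 40/41)
obs 10: x=9 → posterior Normal(-14/45, 8/9)

k = 8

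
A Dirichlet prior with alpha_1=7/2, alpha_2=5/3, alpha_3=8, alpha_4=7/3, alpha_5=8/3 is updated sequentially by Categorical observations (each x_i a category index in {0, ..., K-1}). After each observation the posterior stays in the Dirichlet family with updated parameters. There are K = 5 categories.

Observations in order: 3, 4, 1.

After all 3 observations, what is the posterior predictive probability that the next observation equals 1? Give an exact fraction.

obs 1: x=3 → posterior Dirichlet(7/2, 5/3, 8, 10/3, 8/3)
obs 2: x=4 → posterior Dirichlet(7/2, 5/3, 8, 10/3, 11/3)
obs 3: x=1 → posterior Dirichlet(7/2, 8/3, 8, 10/3, 11/3)

16/127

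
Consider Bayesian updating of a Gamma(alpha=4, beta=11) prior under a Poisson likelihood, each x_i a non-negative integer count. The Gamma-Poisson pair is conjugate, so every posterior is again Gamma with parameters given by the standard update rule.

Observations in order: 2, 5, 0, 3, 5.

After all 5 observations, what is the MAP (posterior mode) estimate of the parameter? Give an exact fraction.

9/8

obs 1: x=2 → posterior Gamma(6, 12)
obs 2: x=5 → posterior Gamma(11, 13)
obs 3: x=0 → posterior Gamma(11, 14)
obs 4: x=3 → posterior Gamma(14, 15)
obs 5: x=5 → posterior Gamma(19, 16)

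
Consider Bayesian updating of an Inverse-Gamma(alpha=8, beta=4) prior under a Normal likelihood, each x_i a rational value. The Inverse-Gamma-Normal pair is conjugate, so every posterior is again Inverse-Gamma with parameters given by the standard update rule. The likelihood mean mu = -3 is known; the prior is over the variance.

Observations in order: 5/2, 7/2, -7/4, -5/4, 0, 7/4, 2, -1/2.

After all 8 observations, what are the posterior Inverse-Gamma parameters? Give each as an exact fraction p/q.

obs 1: x=5/2 → posterior Inverse-Gamma(17/2, 153/8)
obs 2: x=7/2 → posterior Inverse-Gamma(9, 161/4)
obs 3: x=-7/4 → posterior Inverse-Gamma(19/2, 1313/32)
obs 4: x=-5/4 → posterior Inverse-Gamma(10, 681/16)
obs 5: x=0 → posterior Inverse-Gamma(21/2, 753/16)
obs 6: x=7/4 → posterior Inverse-Gamma(11, 1867/32)
obs 7: x=2 → posterior Inverse-Gamma(23/2, 2267/32)
obs 8: x=-1/2 → posterior Inverse-Gamma(12, 2367/32)

alpha=12, beta=2367/32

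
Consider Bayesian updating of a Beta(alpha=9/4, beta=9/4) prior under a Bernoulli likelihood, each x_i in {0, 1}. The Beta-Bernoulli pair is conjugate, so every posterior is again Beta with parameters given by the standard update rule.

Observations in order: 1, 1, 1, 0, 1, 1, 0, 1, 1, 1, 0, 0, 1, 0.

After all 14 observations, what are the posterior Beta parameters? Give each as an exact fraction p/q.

alpha=45/4, beta=29/4

obs 1: x=1 → posterior Beta(13/4, 9/4)
obs 2: x=1 → posterior Beta(17/4, 9/4)
obs 3: x=1 → posterior Beta(21/4, 9/4)
obs 4: x=0 → posterior Beta(21/4, 13/4)
obs 5: x=1 → posterior Beta(25/4, 13/4)
obs 6: x=1 → posterior Beta(29/4, 13/4)
obs 7: x=0 → posterior Beta(29/4, 17/4)
obs 8: x=1 → posterior Beta(33/4, 17/4)
obs 9: x=1 → posterior Beta(37/4, 17/4)
obs 10: x=1 → posterior Beta(41/4, 17/4)
obs 11: x=0 → posterior Beta(41/4, 21/4)
obs 12: x=0 → posterior Beta(41/4, 25/4)
obs 13: x=1 → posterior Beta(45/4, 25/4)
obs 14: x=0 → posterior Beta(45/4, 29/4)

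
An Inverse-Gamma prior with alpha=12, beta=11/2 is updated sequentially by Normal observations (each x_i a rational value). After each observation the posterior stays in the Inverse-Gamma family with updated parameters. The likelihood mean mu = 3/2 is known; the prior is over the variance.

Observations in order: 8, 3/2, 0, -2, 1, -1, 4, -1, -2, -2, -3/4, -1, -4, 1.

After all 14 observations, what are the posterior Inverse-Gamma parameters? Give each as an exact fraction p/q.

obs 1: x=8 → posterior Inverse-Gamma(25/2, 213/8)
obs 2: x=3/2 → posterior Inverse-Gamma(13, 213/8)
obs 3: x=0 → posterior Inverse-Gamma(27/2, 111/4)
obs 4: x=-2 → posterior Inverse-Gamma(14, 271/8)
obs 5: x=1 → posterior Inverse-Gamma(29/2, 34)
obs 6: x=-1 → posterior Inverse-Gamma(15, 297/8)
obs 7: x=4 → posterior Inverse-Gamma(31/2, 161/4)
obs 8: x=-1 → posterior Inverse-Gamma(16, 347/8)
obs 9: x=-2 → posterior Inverse-Gamma(33/2, 99/2)
obs 10: x=-2 → posterior Inverse-Gamma(17, 445/8)
obs 11: x=-3/4 → posterior Inverse-Gamma(35/2, 1861/32)
obs 12: x=-1 → posterior Inverse-Gamma(18, 1961/32)
obs 13: x=-4 → posterior Inverse-Gamma(37/2, 2445/32)
obs 14: x=1 → posterior Inverse-Gamma(19, 2449/32)

alpha=19, beta=2449/32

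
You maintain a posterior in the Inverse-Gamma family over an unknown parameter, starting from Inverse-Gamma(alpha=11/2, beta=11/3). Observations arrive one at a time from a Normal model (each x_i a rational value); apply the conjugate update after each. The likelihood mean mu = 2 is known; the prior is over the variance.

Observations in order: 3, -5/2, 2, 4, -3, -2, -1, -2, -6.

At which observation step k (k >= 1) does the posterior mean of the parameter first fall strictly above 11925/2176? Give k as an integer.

k = 8

obs 1: x=3 → posterior Inverse-Gamma(6, 25/6)
obs 2: x=-5/2 → posterior Inverse-Gamma(13/2, 343/24)
obs 3: x=2 → posterior Inverse-Gamma(7, 343/24)
obs 4: x=4 → posterior Inverse-Gamma(15/2, 391/24)
obs 5: x=-3 → posterior Inverse-Gamma(8, 691/24)
obs 6: x=-2 → posterior Inverse-Gamma(17/2, 883/24)
obs 7: x=-1 → posterior Inverse-Gamma(9, 991/24)
obs 8: x=-2 → posterior Inverse-Gamma(19/2, 1183/24)
obs 9: x=-6 → posterior Inverse-Gamma(10, 1951/24)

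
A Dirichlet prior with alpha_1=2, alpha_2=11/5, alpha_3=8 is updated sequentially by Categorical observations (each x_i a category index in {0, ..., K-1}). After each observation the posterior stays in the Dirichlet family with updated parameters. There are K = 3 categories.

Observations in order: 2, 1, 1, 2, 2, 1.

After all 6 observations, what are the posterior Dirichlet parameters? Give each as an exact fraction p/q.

alpha_1=2, alpha_2=26/5, alpha_3=11

obs 1: x=2 → posterior Dirichlet(2, 11/5, 9)
obs 2: x=1 → posterior Dirichlet(2, 16/5, 9)
obs 3: x=1 → posterior Dirichlet(2, 21/5, 9)
obs 4: x=2 → posterior Dirichlet(2, 21/5, 10)
obs 5: x=2 → posterior Dirichlet(2, 21/5, 11)
obs 6: x=1 → posterior Dirichlet(2, 26/5, 11)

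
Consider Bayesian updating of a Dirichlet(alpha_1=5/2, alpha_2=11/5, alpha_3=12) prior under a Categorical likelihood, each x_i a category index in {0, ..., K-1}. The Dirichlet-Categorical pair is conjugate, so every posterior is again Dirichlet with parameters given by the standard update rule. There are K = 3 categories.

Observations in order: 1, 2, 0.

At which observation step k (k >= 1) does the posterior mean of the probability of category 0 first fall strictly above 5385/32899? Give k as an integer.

k = 3

obs 1: x=1 → posterior Dirichlet(5/2, 16/5, 12)
obs 2: x=2 → posterior Dirichlet(5/2, 16/5, 13)
obs 3: x=0 → posterior Dirichlet(7/2, 16/5, 13)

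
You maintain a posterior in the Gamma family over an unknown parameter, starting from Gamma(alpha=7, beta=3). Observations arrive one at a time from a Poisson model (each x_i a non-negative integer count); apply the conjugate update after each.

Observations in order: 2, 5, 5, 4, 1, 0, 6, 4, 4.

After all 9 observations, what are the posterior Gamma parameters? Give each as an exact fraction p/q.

obs 1: x=2 → posterior Gamma(9, 4)
obs 2: x=5 → posterior Gamma(14, 5)
obs 3: x=5 → posterior Gamma(19, 6)
obs 4: x=4 → posterior Gamma(23, 7)
obs 5: x=1 → posterior Gamma(24, 8)
obs 6: x=0 → posterior Gamma(24, 9)
obs 7: x=6 → posterior Gamma(30, 10)
obs 8: x=4 → posterior Gamma(34, 11)
obs 9: x=4 → posterior Gamma(38, 12)

alpha=38, beta=12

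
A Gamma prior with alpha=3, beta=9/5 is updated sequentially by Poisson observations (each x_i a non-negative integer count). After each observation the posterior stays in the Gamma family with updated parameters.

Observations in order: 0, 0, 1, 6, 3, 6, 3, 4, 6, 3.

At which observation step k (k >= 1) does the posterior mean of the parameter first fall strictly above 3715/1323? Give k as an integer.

obs 1: x=0 → posterior Gamma(3, 14/5)
obs 2: x=0 → posterior Gamma(3, 19/5)
obs 3: x=1 → posterior Gamma(4, 24/5)
obs 4: x=6 → posterior Gamma(10, 29/5)
obs 5: x=3 → posterior Gamma(13, 34/5)
obs 6: x=6 → posterior Gamma(19, 39/5)
obs 7: x=3 → posterior Gamma(22, 44/5)
obs 8: x=4 → posterior Gamma(26, 49/5)
obs 9: x=6 → posterior Gamma(32, 54/5)
obs 10: x=3 → posterior Gamma(35, 59/5)

k = 9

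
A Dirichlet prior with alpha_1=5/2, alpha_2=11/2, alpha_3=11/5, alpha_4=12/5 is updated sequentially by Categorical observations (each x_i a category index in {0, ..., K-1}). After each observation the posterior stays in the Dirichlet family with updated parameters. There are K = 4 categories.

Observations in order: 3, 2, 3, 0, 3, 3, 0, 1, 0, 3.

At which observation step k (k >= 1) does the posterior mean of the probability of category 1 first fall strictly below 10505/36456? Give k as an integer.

k = 7

obs 1: x=3 → posterior Dirichlet(5/2, 11/2, 11/5, 17/5)
obs 2: x=2 → posterior Dirichlet(5/2, 11/2, 16/5, 17/5)
obs 3: x=3 → posterior Dirichlet(5/2, 11/2, 16/5, 22/5)
obs 4: x=0 → posterior Dirichlet(7/2, 11/2, 16/5, 22/5)
obs 5: x=3 → posterior Dirichlet(7/2, 11/2, 16/5, 27/5)
obs 6: x=3 → posterior Dirichlet(7/2, 11/2, 16/5, 32/5)
obs 7: x=0 → posterior Dirichlet(9/2, 11/2, 16/5, 32/5)
obs 8: x=1 → posterior Dirichlet(9/2, 13/2, 16/5, 32/5)
obs 9: x=0 → posterior Dirichlet(11/2, 13/2, 16/5, 32/5)
obs 10: x=3 → posterior Dirichlet(11/2, 13/2, 16/5, 37/5)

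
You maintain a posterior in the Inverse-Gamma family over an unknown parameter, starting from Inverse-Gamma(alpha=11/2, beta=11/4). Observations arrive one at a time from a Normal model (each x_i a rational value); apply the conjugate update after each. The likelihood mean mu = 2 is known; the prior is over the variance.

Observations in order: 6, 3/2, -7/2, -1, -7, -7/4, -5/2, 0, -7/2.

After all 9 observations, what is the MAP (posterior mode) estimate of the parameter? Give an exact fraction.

obs 1: x=6 → posterior Inverse-Gamma(6, 43/4)
obs 2: x=3/2 → posterior Inverse-Gamma(13/2, 87/8)
obs 3: x=-7/2 → posterior Inverse-Gamma(7, 26)
obs 4: x=-1 → posterior Inverse-Gamma(15/2, 61/2)
obs 5: x=-7 → posterior Inverse-Gamma(8, 71)
obs 6: x=-7/4 → posterior Inverse-Gamma(17/2, 2497/32)
obs 7: x=-5/2 → posterior Inverse-Gamma(9, 2821/32)
obs 8: x=0 → posterior Inverse-Gamma(19/2, 2885/32)
obs 9: x=-7/2 → posterior Inverse-Gamma(10, 3369/32)

3369/352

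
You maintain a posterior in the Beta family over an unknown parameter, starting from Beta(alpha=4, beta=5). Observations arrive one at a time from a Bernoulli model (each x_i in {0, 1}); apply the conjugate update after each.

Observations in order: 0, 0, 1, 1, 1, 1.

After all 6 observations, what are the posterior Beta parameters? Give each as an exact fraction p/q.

obs 1: x=0 → posterior Beta(4, 6)
obs 2: x=0 → posterior Beta(4, 7)
obs 3: x=1 → posterior Beta(5, 7)
obs 4: x=1 → posterior Beta(6, 7)
obs 5: x=1 → posterior Beta(7, 7)
obs 6: x=1 → posterior Beta(8, 7)

alpha=8, beta=7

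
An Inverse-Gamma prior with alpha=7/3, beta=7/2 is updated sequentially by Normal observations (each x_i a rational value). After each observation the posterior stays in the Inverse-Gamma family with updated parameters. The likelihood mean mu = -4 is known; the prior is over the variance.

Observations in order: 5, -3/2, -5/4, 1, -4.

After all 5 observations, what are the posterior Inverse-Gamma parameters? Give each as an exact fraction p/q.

obs 1: x=5 → posterior Inverse-Gamma(17/6, 44)
obs 2: x=-3/2 → posterior Inverse-Gamma(10/3, 377/8)
obs 3: x=-5/4 → posterior Inverse-Gamma(23/6, 1629/32)
obs 4: x=1 → posterior Inverse-Gamma(13/3, 2029/32)
obs 5: x=-4 → posterior Inverse-Gamma(29/6, 2029/32)

alpha=29/6, beta=2029/32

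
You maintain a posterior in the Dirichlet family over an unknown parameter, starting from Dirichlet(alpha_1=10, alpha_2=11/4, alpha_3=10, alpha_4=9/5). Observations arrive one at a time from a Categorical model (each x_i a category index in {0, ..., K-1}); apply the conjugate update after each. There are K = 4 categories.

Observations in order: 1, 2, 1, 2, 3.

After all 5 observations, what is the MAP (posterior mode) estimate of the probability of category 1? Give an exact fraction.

obs 1: x=1 → posterior Dirichlet(10, 15/4, 10, 9/5)
obs 2: x=2 → posterior Dirichlet(10, 15/4, 11, 9/5)
obs 3: x=1 → posterior Dirichlet(10, 19/4, 11, 9/5)
obs 4: x=2 → posterior Dirichlet(10, 19/4, 12, 9/5)
obs 5: x=3 → posterior Dirichlet(10, 19/4, 12, 14/5)

75/511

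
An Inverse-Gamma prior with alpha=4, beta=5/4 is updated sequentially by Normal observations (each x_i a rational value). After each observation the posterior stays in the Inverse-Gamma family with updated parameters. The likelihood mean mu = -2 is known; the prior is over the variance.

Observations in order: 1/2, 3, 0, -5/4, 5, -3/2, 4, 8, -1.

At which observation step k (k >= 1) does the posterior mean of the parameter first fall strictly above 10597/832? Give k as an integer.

k = 8

obs 1: x=1/2 → posterior Inverse-Gamma(9/2, 35/8)
obs 2: x=3 → posterior Inverse-Gamma(5, 135/8)
obs 3: x=0 → posterior Inverse-Gamma(11/2, 151/8)
obs 4: x=-5/4 → posterior Inverse-Gamma(6, 613/32)
obs 5: x=5 → posterior Inverse-Gamma(13/2, 1397/32)
obs 6: x=-3/2 → posterior Inverse-Gamma(7, 1401/32)
obs 7: x=4 → posterior Inverse-Gamma(15/2, 1977/32)
obs 8: x=8 → posterior Inverse-Gamma(8, 3577/32)
obs 9: x=-1 → posterior Inverse-Gamma(17/2, 3593/32)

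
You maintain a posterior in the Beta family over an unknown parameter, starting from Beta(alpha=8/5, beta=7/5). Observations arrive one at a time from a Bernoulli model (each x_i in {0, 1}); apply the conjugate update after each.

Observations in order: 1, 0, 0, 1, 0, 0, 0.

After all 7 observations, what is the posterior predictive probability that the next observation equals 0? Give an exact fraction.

16/25

obs 1: x=1 → posterior Beta(13/5, 7/5)
obs 2: x=0 → posterior Beta(13/5, 12/5)
obs 3: x=0 → posterior Beta(13/5, 17/5)
obs 4: x=1 → posterior Beta(18/5, 17/5)
obs 5: x=0 → posterior Beta(18/5, 22/5)
obs 6: x=0 → posterior Beta(18/5, 27/5)
obs 7: x=0 → posterior Beta(18/5, 32/5)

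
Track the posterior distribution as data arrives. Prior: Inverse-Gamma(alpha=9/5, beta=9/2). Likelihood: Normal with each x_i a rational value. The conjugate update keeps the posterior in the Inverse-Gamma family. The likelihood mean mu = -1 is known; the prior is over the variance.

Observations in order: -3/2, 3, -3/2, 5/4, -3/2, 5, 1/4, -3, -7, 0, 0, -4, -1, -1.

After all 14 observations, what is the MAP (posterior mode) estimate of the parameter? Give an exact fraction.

4775/784

obs 1: x=-3/2 → posterior Inverse-Gamma(23/10, 37/8)
obs 2: x=3 → posterior Inverse-Gamma(14/5, 101/8)
obs 3: x=-3/2 → posterior Inverse-Gamma(33/10, 51/4)
obs 4: x=5/4 → posterior Inverse-Gamma(19/5, 489/32)
obs 5: x=-3/2 → posterior Inverse-Gamma(43/10, 493/32)
obs 6: x=5 → posterior Inverse-Gamma(24/5, 1069/32)
obs 7: x=1/4 → posterior Inverse-Gamma(53/10, 547/16)
obs 8: x=-3 → posterior Inverse-Gamma(29/5, 579/16)
obs 9: x=-7 → posterior Inverse-Gamma(63/10, 867/16)
obs 10: x=0 → posterior Inverse-Gamma(34/5, 875/16)
obs 11: x=0 → posterior Inverse-Gamma(73/10, 883/16)
obs 12: x=-4 → posterior Inverse-Gamma(39/5, 955/16)
obs 13: x=-1 → posterior Inverse-Gamma(83/10, 955/16)
obs 14: x=-1 → posterior Inverse-Gamma(44/5, 955/16)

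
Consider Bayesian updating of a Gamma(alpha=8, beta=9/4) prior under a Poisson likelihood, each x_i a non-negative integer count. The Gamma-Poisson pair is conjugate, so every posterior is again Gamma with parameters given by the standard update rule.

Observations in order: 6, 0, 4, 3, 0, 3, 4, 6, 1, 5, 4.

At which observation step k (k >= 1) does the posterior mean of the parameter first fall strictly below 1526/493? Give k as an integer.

obs 1: x=6 → posterior Gamma(14, 13/4)
obs 2: x=0 → posterior Gamma(14, 17/4)
obs 3: x=4 → posterior Gamma(18, 21/4)
obs 4: x=3 → posterior Gamma(21, 25/4)
obs 5: x=0 → posterior Gamma(21, 29/4)
obs 6: x=3 → posterior Gamma(24, 33/4)
obs 7: x=4 → posterior Gamma(28, 37/4)
obs 8: x=6 → posterior Gamma(34, 41/4)
obs 9: x=1 → posterior Gamma(35, 45/4)
obs 10: x=5 → posterior Gamma(40, 49/4)
obs 11: x=4 → posterior Gamma(44, 53/4)

k = 5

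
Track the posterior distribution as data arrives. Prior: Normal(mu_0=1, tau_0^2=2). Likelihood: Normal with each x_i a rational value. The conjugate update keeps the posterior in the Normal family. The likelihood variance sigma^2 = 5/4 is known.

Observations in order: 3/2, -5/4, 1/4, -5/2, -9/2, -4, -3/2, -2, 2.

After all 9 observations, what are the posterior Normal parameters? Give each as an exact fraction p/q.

mu_0=-13/11, tau_0^2=10/77

obs 1: x=3/2 → posterior Normal(17/13, 10/13)
obs 2: x=-5/4 → posterior Normal(1/3, 10/21)
obs 3: x=1/4 → posterior Normal(9/29, 10/29)
obs 4: x=-5/2 → posterior Normal(-11/37, 10/37)
obs 5: x=-9/2 → posterior Normal(-47/45, 2/9)
obs 6: x=-4 → posterior Normal(-79/53, 10/53)
obs 7: x=-3/2 → posterior Normal(-91/61, 10/61)
obs 8: x=-2 → posterior Normal(-107/69, 10/69)
obs 9: x=2 → posterior Normal(-13/11, 10/77)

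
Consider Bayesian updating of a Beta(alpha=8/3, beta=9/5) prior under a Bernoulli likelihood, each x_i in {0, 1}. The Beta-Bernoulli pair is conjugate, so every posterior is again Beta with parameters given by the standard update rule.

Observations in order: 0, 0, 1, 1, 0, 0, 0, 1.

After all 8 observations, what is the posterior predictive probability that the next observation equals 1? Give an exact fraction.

obs 1: x=0 → posterior Beta(8/3, 14/5)
obs 2: x=0 → posterior Beta(8/3, 19/5)
obs 3: x=1 → posterior Beta(11/3, 19/5)
obs 4: x=1 → posterior Beta(14/3, 19/5)
obs 5: x=0 → posterior Beta(14/3, 24/5)
obs 6: x=0 → posterior Beta(14/3, 29/5)
obs 7: x=0 → posterior Beta(14/3, 34/5)
obs 8: x=1 → posterior Beta(17/3, 34/5)

5/11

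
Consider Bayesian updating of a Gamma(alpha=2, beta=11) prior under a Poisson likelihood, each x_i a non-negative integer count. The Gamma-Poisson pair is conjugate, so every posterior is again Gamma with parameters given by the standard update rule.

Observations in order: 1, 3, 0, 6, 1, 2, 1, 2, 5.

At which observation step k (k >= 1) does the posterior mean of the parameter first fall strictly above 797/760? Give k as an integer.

k = 9

obs 1: x=1 → posterior Gamma(3, 12)
obs 2: x=3 → posterior Gamma(6, 13)
obs 3: x=0 → posterior Gamma(6, 14)
obs 4: x=6 → posterior Gamma(12, 15)
obs 5: x=1 → posterior Gamma(13, 16)
obs 6: x=2 → posterior Gamma(15, 17)
obs 7: x=1 → posterior Gamma(16, 18)
obs 8: x=2 → posterior Gamma(18, 19)
obs 9: x=5 → posterior Gamma(23, 20)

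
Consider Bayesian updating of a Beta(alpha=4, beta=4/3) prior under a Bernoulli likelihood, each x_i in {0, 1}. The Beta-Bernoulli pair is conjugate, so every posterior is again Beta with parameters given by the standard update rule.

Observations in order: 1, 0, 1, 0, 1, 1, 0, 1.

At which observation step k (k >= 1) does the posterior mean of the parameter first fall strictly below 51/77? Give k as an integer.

k = 4

obs 1: x=1 → posterior Beta(5, 4/3)
obs 2: x=0 → posterior Beta(5, 7/3)
obs 3: x=1 → posterior Beta(6, 7/3)
obs 4: x=0 → posterior Beta(6, 10/3)
obs 5: x=1 → posterior Beta(7, 10/3)
obs 6: x=1 → posterior Beta(8, 10/3)
obs 7: x=0 → posterior Beta(8, 13/3)
obs 8: x=1 → posterior Beta(9, 13/3)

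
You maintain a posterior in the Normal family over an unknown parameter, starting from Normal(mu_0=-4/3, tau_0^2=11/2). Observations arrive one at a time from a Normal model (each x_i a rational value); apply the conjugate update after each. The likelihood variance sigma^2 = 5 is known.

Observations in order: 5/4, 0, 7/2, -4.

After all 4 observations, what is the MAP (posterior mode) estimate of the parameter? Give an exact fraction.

-61/648

obs 1: x=5/4 → posterior Normal(5/252, 55/21)
obs 2: x=0 → posterior Normal(5/384, 55/32)
obs 3: x=7/2 → posterior Normal(467/516, 55/43)
obs 4: x=-4 → posterior Normal(-61/648, 55/54)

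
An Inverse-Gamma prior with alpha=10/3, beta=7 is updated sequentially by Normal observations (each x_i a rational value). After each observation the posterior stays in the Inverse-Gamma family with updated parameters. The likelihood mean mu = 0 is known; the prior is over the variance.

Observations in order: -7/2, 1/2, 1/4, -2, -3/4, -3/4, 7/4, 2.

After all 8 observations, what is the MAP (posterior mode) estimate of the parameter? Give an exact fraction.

obs 1: x=-7/2 → posterior Inverse-Gamma(23/6, 105/8)
obs 2: x=1/2 → posterior Inverse-Gamma(13/3, 53/4)
obs 3: x=1/4 → posterior Inverse-Gamma(29/6, 425/32)
obs 4: x=-2 → posterior Inverse-Gamma(16/3, 489/32)
obs 5: x=-3/4 → posterior Inverse-Gamma(35/6, 249/16)
obs 6: x=-3/4 → posterior Inverse-Gamma(19/3, 507/32)
obs 7: x=7/4 → posterior Inverse-Gamma(41/6, 139/8)
obs 8: x=2 → posterior Inverse-Gamma(22/3, 155/8)

93/40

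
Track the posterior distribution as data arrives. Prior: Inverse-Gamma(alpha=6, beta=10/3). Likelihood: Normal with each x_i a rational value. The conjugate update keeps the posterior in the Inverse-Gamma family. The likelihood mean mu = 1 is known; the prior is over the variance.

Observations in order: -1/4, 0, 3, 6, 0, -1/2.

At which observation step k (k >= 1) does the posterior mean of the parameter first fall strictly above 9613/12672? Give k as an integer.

obs 1: x=-1/4 → posterior Inverse-Gamma(13/2, 395/96)
obs 2: x=0 → posterior Inverse-Gamma(7, 443/96)
obs 3: x=3 → posterior Inverse-Gamma(15/2, 635/96)
obs 4: x=6 → posterior Inverse-Gamma(8, 1835/96)
obs 5: x=0 → posterior Inverse-Gamma(17/2, 1883/96)
obs 6: x=-1/2 → posterior Inverse-Gamma(9, 1991/96)

k = 2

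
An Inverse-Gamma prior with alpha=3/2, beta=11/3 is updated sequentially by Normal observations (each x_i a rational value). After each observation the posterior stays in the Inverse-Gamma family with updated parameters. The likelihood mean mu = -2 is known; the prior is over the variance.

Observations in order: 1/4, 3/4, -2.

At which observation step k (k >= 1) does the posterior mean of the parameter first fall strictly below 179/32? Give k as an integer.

k = 3

obs 1: x=1/4 → posterior Inverse-Gamma(2, 595/96)
obs 2: x=3/4 → posterior Inverse-Gamma(5/2, 479/48)
obs 3: x=-2 → posterior Inverse-Gamma(3, 479/48)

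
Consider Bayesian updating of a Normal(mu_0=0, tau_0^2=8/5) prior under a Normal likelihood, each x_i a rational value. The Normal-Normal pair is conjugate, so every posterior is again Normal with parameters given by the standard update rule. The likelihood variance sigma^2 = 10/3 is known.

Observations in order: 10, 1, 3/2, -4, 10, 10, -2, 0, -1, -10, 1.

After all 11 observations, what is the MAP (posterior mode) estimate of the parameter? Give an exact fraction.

obs 1: x=10 → posterior Normal(120/37, 40/37)
obs 2: x=1 → posterior Normal(132/49, 40/49)
obs 3: x=3/2 → posterior Normal(150/61, 40/61)
obs 4: x=-4 → posterior Normal(102/73, 40/73)
obs 5: x=10 → posterior Normal(222/85, 8/17)
obs 6: x=10 → posterior Normal(342/97, 40/97)
obs 7: x=-2 → posterior Normal(318/109, 40/109)
obs 8: x=0 → posterior Normal(318/121, 40/121)
obs 9: x=-1 → posterior Normal(306/133, 40/133)
obs 10: x=-10 → posterior Normal(186/145, 8/29)
obs 11: x=1 → posterior Normal(198/157, 40/157)

198/157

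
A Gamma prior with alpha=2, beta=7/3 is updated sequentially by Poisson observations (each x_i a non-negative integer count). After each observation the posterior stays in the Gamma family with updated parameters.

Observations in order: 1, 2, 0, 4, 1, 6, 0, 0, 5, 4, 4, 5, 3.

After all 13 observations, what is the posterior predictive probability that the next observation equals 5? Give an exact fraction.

6058408812354456369682172427265395440742892327377656883069360877338624/97327453648743672783790144527749033795901408624680013074608083129650401

obs 1: x=1 → posterior Gamma(3, 10/3)
obs 2: x=2 → posterior Gamma(5, 13/3)
obs 3: x=0 → posterior Gamma(5, 16/3)
obs 4: x=4 → posterior Gamma(9, 19/3)
obs 5: x=1 → posterior Gamma(10, 22/3)
obs 6: x=6 → posterior Gamma(16, 25/3)
obs 7: x=0 → posterior Gamma(16, 28/3)
obs 8: x=0 → posterior Gamma(16, 31/3)
obs 9: x=5 → posterior Gamma(21, 34/3)
obs 10: x=4 → posterior Gamma(25, 37/3)
obs 11: x=4 → posterior Gamma(29, 40/3)
obs 12: x=5 → posterior Gamma(34, 43/3)
obs 13: x=3 → posterior Gamma(37, 46/3)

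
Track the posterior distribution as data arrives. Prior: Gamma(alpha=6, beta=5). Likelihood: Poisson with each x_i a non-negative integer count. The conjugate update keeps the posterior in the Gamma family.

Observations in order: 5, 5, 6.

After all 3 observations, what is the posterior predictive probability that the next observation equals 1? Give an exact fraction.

obs 1: x=5 → posterior Gamma(11, 6)
obs 2: x=5 → posterior Gamma(16, 7)
obs 3: x=6 → posterior Gamma(22, 8)

1623313478486440542208/8862938119652501095929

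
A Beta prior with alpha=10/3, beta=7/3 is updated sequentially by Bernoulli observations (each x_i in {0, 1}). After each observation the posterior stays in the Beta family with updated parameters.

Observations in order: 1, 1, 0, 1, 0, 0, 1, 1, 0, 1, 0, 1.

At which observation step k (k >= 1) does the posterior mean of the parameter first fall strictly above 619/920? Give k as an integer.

obs 1: x=1 → posterior Beta(13/3, 7/3)
obs 2: x=1 → posterior Beta(16/3, 7/3)
obs 3: x=0 → posterior Beta(16/3, 10/3)
obs 4: x=1 → posterior Beta(19/3, 10/3)
obs 5: x=0 → posterior Beta(19/3, 13/3)
obs 6: x=0 → posterior Beta(19/3, 16/3)
obs 7: x=1 → posterior Beta(22/3, 16/3)
obs 8: x=1 → posterior Beta(25/3, 16/3)
obs 9: x=0 → posterior Beta(25/3, 19/3)
obs 10: x=1 → posterior Beta(28/3, 19/3)
obs 11: x=0 → posterior Beta(28/3, 22/3)
obs 12: x=1 → posterior Beta(31/3, 22/3)

k = 2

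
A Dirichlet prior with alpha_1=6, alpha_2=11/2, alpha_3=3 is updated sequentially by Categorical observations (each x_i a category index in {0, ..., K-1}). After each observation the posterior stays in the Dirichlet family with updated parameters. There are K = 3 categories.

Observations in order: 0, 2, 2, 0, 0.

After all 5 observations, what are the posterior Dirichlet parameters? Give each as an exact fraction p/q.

alpha_1=9, alpha_2=11/2, alpha_3=5

obs 1: x=0 → posterior Dirichlet(7, 11/2, 3)
obs 2: x=2 → posterior Dirichlet(7, 11/2, 4)
obs 3: x=2 → posterior Dirichlet(7, 11/2, 5)
obs 4: x=0 → posterior Dirichlet(8, 11/2, 5)
obs 5: x=0 → posterior Dirichlet(9, 11/2, 5)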